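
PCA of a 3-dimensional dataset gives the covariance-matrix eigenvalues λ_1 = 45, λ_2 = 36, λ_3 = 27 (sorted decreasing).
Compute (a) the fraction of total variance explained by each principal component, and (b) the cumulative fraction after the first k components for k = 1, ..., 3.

Step 1 — total variance = trace(Sigma) = Σ λ_i = 45 + 36 + 27 = 108.

Step 2 — fraction explained by component i = λ_i / Σ λ:
  PC1: 45/108 = 0.4167
  PC2: 36/108 = 0.3333
  PC3: 27/108 = 0.25

Step 3 — cumulative fraction after k components = (λ_1 + ... + λ_k) / Σ λ:
  k = 1: 45/108 = 0.4167
  k = 2: (45 + 36)/108 = 81/108 = 0.75
  k = 3: (45 + 36 + 27)/108 = 108/108 = 1

Summary (fraction, with percent):

explained: PC1 0.4167 (41.67%), PC2 0.3333 (33.33%), PC3 0.25 (25%);  cumulative: 0.4167, 0.75, 1


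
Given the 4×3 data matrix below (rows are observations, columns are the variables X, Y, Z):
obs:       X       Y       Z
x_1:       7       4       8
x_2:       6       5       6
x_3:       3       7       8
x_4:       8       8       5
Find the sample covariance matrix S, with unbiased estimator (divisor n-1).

Step 1 — column means:
  mean(X) = (7 + 6 + 3 + 8) / 4 = 24/4 = 6
  mean(Y) = (4 + 5 + 7 + 8) / 4 = 24/4 = 6
  mean(Z) = (8 + 6 + 8 + 5) / 4 = 27/4 = 6.75

Step 2 — sample covariance S[i,j] = (1/(n-1)) · Σ_k (x_{k,i} - mean_i) · (x_{k,j} - mean_j), with n-1 = 3.
  S[X,X] = ((1)·(1) + (0)·(0) + (-3)·(-3) + (2)·(2)) / 3 = 14/3 = 4.6667
  S[X,Y] = ((1)·(-2) + (0)·(-1) + (-3)·(1) + (2)·(2)) / 3 = -1/3 = -0.3333
  S[X,Z] = ((1)·(1.25) + (0)·(-0.75) + (-3)·(1.25) + (2)·(-1.75)) / 3 = -6/3 = -2
  S[Y,Y] = ((-2)·(-2) + (-1)·(-1) + (1)·(1) + (2)·(2)) / 3 = 10/3 = 3.3333
  S[Y,Z] = ((-2)·(1.25) + (-1)·(-0.75) + (1)·(1.25) + (2)·(-1.75)) / 3 = -4/3 = -1.3333
  S[Z,Z] = ((1.25)·(1.25) + (-0.75)·(-0.75) + (1.25)·(1.25) + (-1.75)·(-1.75)) / 3 = 6.75/3 = 2.25

S is symmetric (S[j,i] = S[i,j]). Assembling:

S = [[4.6667, -0.3333, -2],
 [-0.3333, 3.3333, -1.3333],
 [-2, -1.3333, 2.25]]


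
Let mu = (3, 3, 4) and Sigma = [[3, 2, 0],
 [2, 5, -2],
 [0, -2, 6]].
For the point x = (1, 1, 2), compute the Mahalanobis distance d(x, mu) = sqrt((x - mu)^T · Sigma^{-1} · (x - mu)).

Step 1 — centre the observation: (x - mu) = (-2, -2, -2).

Step 2 — invert Sigma (cofactor / det for 3×3, or solve directly):
  Sigma^{-1} = [[0.4815, -0.2222, -0.0741],
 [-0.2222, 0.3333, 0.1111],
 [-0.0741, 0.1111, 0.2037]].

Step 3 — form the quadratic (x - mu)^T · Sigma^{-1} · (x - mu):
  Sigma^{-1} · (x - mu) = (-0.3704, -0.4444, -0.4815).
  (x - mu)^T · [Sigma^{-1} · (x - mu)] = (-2)·(-0.3704) + (-2)·(-0.4444) + (-2)·(-0.4815) = 2.5926.

Step 4 — take square root: d = √(2.5926) ≈ 1.6102.

d(x, mu) = √(2.5926) ≈ 1.6102


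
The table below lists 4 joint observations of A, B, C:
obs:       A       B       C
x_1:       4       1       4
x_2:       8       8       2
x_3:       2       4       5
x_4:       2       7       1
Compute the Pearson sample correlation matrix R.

Step 1 — column means:
  mean(A) = (4 + 8 + 2 + 2) / 4 = 16/4 = 4
  mean(B) = (1 + 8 + 4 + 7) / 4 = 20/4 = 5
  mean(C) = (4 + 2 + 5 + 1) / 4 = 12/4 = 3

Step 2 — sample variances and covariances s[i,j] = (1/(n-1)) · Σ_k (x_{k,i} - mean_i) · (x_{k,j} - mean_j), with n-1 = 3:
  s[A,A] = ((0)·(0) + (4)·(4) + (-2)·(-2) + (-2)·(-2)) / 3 = 24/3 = 8
  s[A,B] = ((0)·(-4) + (4)·(3) + (-2)·(-1) + (-2)·(2)) / 3 = 10/3 = 3.3333
  s[A,C] = ((0)·(1) + (4)·(-1) + (-2)·(2) + (-2)·(-2)) / 3 = -4/3 = -1.3333
  s[B,B] = ((-4)·(-4) + (3)·(3) + (-1)·(-1) + (2)·(2)) / 3 = 30/3 = 10
  s[B,C] = ((-4)·(1) + (3)·(-1) + (-1)·(2) + (2)·(-2)) / 3 = -13/3 = -4.3333
  s[C,C] = ((1)·(1) + (-1)·(-1) + (2)·(2) + (-2)·(-2)) / 3 = 10/3 = 3.3333
  Sample standard deviations s_i = √(s[i,i]):
  s(A) = √(8) = 2.8284
  s(B) = √(10) = 3.1623
  s(C) = √(3.3333) = 1.8257

Step 3 — r_{ij} = s_{ij} / (s_i · s_j):
  r[A,A] = 1 (diagonal).
  r[A,B] = 3.3333 / (2.8284 · 3.1623) = 3.3333 / 8.9443 = 0.3727
  r[A,C] = -1.3333 / (2.8284 · 1.8257) = -1.3333 / 5.164 = -0.2582
  r[B,B] = 1 (diagonal).
  r[B,C] = -4.3333 / (3.1623 · 1.8257) = -4.3333 / 5.7735 = -0.7506
  r[C,C] = 1 (diagonal).

R is symmetric with unit diagonal. Assembling:

R = [[1, 0.3727, -0.2582],
 [0.3727, 1, -0.7506],
 [-0.2582, -0.7506, 1]]


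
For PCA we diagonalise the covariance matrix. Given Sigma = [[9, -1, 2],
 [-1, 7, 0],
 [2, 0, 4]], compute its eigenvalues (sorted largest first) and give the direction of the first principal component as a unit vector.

Step 1 — characteristic polynomial p(λ) = det(λI - Sigma) = λ³ - tr·λ² + c_1·λ - det, where tr = trace, c_1 = sum of the principal 2×2 minors, det = det(Sigma):
  tr = 9 + 7 + 4 = 20,
  c_1 = (9·7 - (-1)²) + (9·4 - (2)²) + (7·4 - (0)²) = 62 + 32 + 28 = 122,
  det = 9·(7·4 - (0)²) - (-1)·((-1)·4 - (0)·(2)) + (2)·((-1)·(0) - 7·(2)) = 9·(28) - (-1)·(-4) + (2)·(-14) = 220.
  So p(λ) = λ³ - 20λ² + 122λ - 220.
Step 2 — look for an integer root (rational root theorem: any rational root is an integer divisor of 220). Testing λ = 10:
  p(10) = 1000 - 2000 + 1220 - 220 = 0  ✓
  Dividing out (λ - 10): p(λ) = (λ - 10)(λ² - 10λ + 22).
Step 3 — remaining eigenvalues from the quadratic λ² - 10λ + 22 = 0:
  Δ = 10² - 4·22 = 100 - 88 = 12,  λ = (10 ± √12)/2 = (10 ± 3.4641)/2 ≈ 6.7321 or 3.2679.
  Sorted: λ_1 = 10,  λ_2 = 6.7321,  λ_3 = 3.2679  (check: sum = 20 = tr ✓).

Step 4 — unit eigenvector for λ_1 = 10: v spans the null space of (Sigma - λ_1 I), whose rows are
  r_1 = (-1, -1, 2),  r_2 = (-1, -3, 0),  r_3 = (2, 0, -6).
  v is orthogonal to every row, so take v ∝ r_1 × r_2 = ((-1)·(0) - (2)·(-3), (2)·(-1) - (-1)·(0), (-1)·(-3) - (-1)·(-1)) = (6, -2, 2).
  Rescale (divide by 2): u = (3, -1, 1).
  ||u|| = √((3)² + (-1)² + (1)²) = √(11) ≈ 3.3166,  v_1 = u/||u|| ≈ (0.9045, -0.3015, 0.3015) (||v_1|| = 1).

λ_1 = 10,  λ_2 = 6.7321,  λ_3 = 3.2679;  v_1 ≈ (0.9045, -0.3015, 0.3015)


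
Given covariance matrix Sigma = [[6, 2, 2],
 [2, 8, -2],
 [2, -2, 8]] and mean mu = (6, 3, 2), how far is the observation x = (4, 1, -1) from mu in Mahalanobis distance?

Step 1 — centre the observation: (x - mu) = (-2, -2, -3).

Step 2 — invert Sigma (cofactor / det for 3×3, or solve directly):
  Sigma^{-1} = [[0.2143, -0.0714, -0.0714],
 [-0.0714, 0.1571, 0.0571],
 [-0.0714, 0.0571, 0.1571]].

Step 3 — form the quadratic (x - mu)^T · Sigma^{-1} · (x - mu):
  Sigma^{-1} · (x - mu) = (-0.0714, -0.3429, -0.4429).
  (x - mu)^T · [Sigma^{-1} · (x - mu)] = (-2)·(-0.0714) + (-2)·(-0.3429) + (-3)·(-0.4429) = 2.1571.

Step 4 — take square root: d = √(2.1571) ≈ 1.4687.

d(x, mu) = √(2.1571) ≈ 1.4687


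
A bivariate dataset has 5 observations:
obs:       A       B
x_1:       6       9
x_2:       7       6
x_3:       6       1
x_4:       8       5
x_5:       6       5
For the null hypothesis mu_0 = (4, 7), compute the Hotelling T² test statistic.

Step 1 — sample mean vector:
  mean(A) = (6 + 7 + 6 + 8 + 6) / 5 = 33/5 = 6.6
  mean(B) = (9 + 6 + 1 + 5 + 5) / 5 = 26/5 = 5.2
  x̄ = (6.6, 5.2),  deviation x̄ - mu_0 = (6.6, 5.2) - (4, 7) = (2.6, -1.8).

Step 2 — sample covariance matrix, S[i,j] = (1/(n-1)) · Σ_k (x_{k,i} - mean_i) · (x_{k,j} - mean_j), divisor n-1 = 4:
  S[A,A] = ((-0.6)·(-0.6) + (0.4)·(0.4) + (-0.6)·(-0.6) + (1.4)·(1.4) + (-0.6)·(-0.6)) / 4 = 3.2/4 = 0.8
  S[A,B] = ((-0.6)·(3.8) + (0.4)·(0.8) + (-0.6)·(-4.2) + (1.4)·(-0.2) + (-0.6)·(-0.2)) / 4 = 0.4/4 = 0.1
  S[B,B] = ((3.8)·(3.8) + (0.8)·(0.8) + (-4.2)·(-4.2) + (-0.2)·(-0.2) + (-0.2)·(-0.2)) / 4 = 32.8/4 = 8.2
  S = [[0.8, 0.1],
 [0.1, 8.2]].

Step 3 — invert S. det(S) = 0.8·8.2 - (0.1)² = 6.55.
  S^{-1} = (1/det) · [[d, -b], [-b, a]] = [[1.2519, -0.0153],
 [-0.0153, 0.1221]].

Step 4 — quadratic form (x̄ - mu_0)^T · S^{-1} · (x̄ - mu_0):
  S^{-1} · (x̄ - mu_0) = (3.2824, -0.2595),
  (x̄ - mu_0)^T · [...] = (2.6)·(3.2824) + (-1.8)·(-0.2595) = 9.0015.

Step 5 — scale by n: T² = 5 · 9.0015 = 45.0076.

T² ≈ 45.0076


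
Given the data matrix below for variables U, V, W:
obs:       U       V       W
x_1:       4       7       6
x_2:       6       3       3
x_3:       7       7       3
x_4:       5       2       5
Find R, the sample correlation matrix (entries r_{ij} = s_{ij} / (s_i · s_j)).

Step 1 — column means:
  mean(U) = (4 + 6 + 7 + 5) / 4 = 22/4 = 5.5
  mean(V) = (7 + 3 + 7 + 2) / 4 = 19/4 = 4.75
  mean(W) = (6 + 3 + 3 + 5) / 4 = 17/4 = 4.25

Step 2 — sample variances and covariances s[i,j] = (1/(n-1)) · Σ_k (x_{k,i} - mean_i) · (x_{k,j} - mean_j), with n-1 = 3:
  s[U,U] = ((-1.5)·(-1.5) + (0.5)·(0.5) + (1.5)·(1.5) + (-0.5)·(-0.5)) / 3 = 5/3 = 1.6667
  s[U,V] = ((-1.5)·(2.25) + (0.5)·(-1.75) + (1.5)·(2.25) + (-0.5)·(-2.75)) / 3 = 0.5/3 = 0.1667
  s[U,W] = ((-1.5)·(1.75) + (0.5)·(-1.25) + (1.5)·(-1.25) + (-0.5)·(0.75)) / 3 = -5.5/3 = -1.8333
  s[V,V] = ((2.25)·(2.25) + (-1.75)·(-1.75) + (2.25)·(2.25) + (-2.75)·(-2.75)) / 3 = 20.75/3 = 6.9167
  s[V,W] = ((2.25)·(1.75) + (-1.75)·(-1.25) + (2.25)·(-1.25) + (-2.75)·(0.75)) / 3 = 1.25/3 = 0.4167
  s[W,W] = ((1.75)·(1.75) + (-1.25)·(-1.25) + (-1.25)·(-1.25) + (0.75)·(0.75)) / 3 = 6.75/3 = 2.25
  Sample standard deviations s_i = √(s[i,i]):
  s(U) = √(1.6667) = 1.291
  s(V) = √(6.9167) = 2.63
  s(W) = √(2.25) = 1.5

Step 3 — r_{ij} = s_{ij} / (s_i · s_j):
  r[U,U] = 1 (diagonal).
  r[U,V] = 0.1667 / (1.291 · 2.63) = 0.1667 / 3.3953 = 0.0491
  r[U,W] = -1.8333 / (1.291 · 1.5) = -1.8333 / 1.9365 = -0.9467
  r[V,V] = 1 (diagonal).
  r[V,W] = 0.4167 / (2.63 · 1.5) = 0.4167 / 3.9449 = 0.1056
  r[W,W] = 1 (diagonal).

R is symmetric with unit diagonal. Assembling:

R = [[1, 0.0491, -0.9467],
 [0.0491, 1, 0.1056],
 [-0.9467, 0.1056, 1]]


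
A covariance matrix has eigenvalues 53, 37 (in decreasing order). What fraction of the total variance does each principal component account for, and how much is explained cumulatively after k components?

Step 1 — total variance = trace(Sigma) = Σ λ_i = 53 + 37 = 90.

Step 2 — fraction explained by component i = λ_i / Σ λ:
  PC1: 53/90 = 0.5889
  PC2: 37/90 = 0.4111

Step 3 — cumulative fraction after k components = (λ_1 + ... + λ_k) / Σ λ:
  k = 1: 53/90 = 0.5889
  k = 2: (53 + 37)/90 = 90/90 = 1

Summary (fraction, with percent):

explained: PC1 0.5889 (58.89%), PC2 0.4111 (41.11%);  cumulative: 0.5889, 1


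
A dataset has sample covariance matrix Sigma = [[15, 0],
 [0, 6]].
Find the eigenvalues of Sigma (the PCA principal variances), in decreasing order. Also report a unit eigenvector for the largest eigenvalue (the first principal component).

Step 1 — characteristic polynomial of 2×2 Sigma:
  det(Sigma - λI) = λ² - trace · λ + det = 0.
  trace = 15 + 6 = 21, det = 15·6 - (0)² = 90.
Step 2 — discriminant:
  Δ = trace² - 4·det = 441 - 360 = 81.
Step 3 — eigenvalues:
  λ = (trace ± √Δ)/2 = (21 ± 9)/2,
  λ_1 = 15,  λ_2 = 6.

Step 4 — unit eigenvector for λ_1: Sigma is diagonal, so its eigenvectors are the coordinate axes. λ_1 = 15 is the diagonal entry on the first coordinate axis, hence
  v_1 = (1, 0) (||v_1|| = 1).

λ_1 = 15,  λ_2 = 6;  v_1 ≈ (1, 0)


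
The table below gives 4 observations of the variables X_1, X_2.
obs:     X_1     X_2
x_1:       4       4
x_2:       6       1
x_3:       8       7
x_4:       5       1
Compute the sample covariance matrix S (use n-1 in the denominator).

Step 1 — column means:
  mean(X_1) = (4 + 6 + 8 + 5) / 4 = 23/4 = 5.75
  mean(X_2) = (4 + 1 + 7 + 1) / 4 = 13/4 = 3.25

Step 2 — sample covariance S[i,j] = (1/(n-1)) · Σ_k (x_{k,i} - mean_i) · (x_{k,j} - mean_j), with n-1 = 3.
  S[X_1,X_1] = ((-1.75)·(-1.75) + (0.25)·(0.25) + (2.25)·(2.25) + (-0.75)·(-0.75)) / 3 = 8.75/3 = 2.9167
  S[X_1,X_2] = ((-1.75)·(0.75) + (0.25)·(-2.25) + (2.25)·(3.75) + (-0.75)·(-2.25)) / 3 = 8.25/3 = 2.75
  S[X_2,X_2] = ((0.75)·(0.75) + (-2.25)·(-2.25) + (3.75)·(3.75) + (-2.25)·(-2.25)) / 3 = 24.75/3 = 8.25

S is symmetric (S[j,i] = S[i,j]). Assembling:

S = [[2.9167, 2.75],
 [2.75, 8.25]]


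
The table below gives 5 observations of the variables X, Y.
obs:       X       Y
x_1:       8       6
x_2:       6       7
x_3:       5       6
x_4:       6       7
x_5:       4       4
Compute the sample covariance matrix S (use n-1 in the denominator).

Step 1 — column means:
  mean(X) = (8 + 6 + 5 + 6 + 4) / 5 = 29/5 = 5.8
  mean(Y) = (6 + 7 + 6 + 7 + 4) / 5 = 30/5 = 6

Step 2 — sample covariance S[i,j] = (1/(n-1)) · Σ_k (x_{k,i} - mean_i) · (x_{k,j} - mean_j), with n-1 = 4.
  S[X,X] = ((2.2)·(2.2) + (0.2)·(0.2) + (-0.8)·(-0.8) + (0.2)·(0.2) + (-1.8)·(-1.8)) / 4 = 8.8/4 = 2.2
  S[X,Y] = ((2.2)·(0) + (0.2)·(1) + (-0.8)·(0) + (0.2)·(1) + (-1.8)·(-2)) / 4 = 4/4 = 1
  S[Y,Y] = ((0)·(0) + (1)·(1) + (0)·(0) + (1)·(1) + (-2)·(-2)) / 4 = 6/4 = 1.5

S is symmetric (S[j,i] = S[i,j]). Assembling:

S = [[2.2, 1],
 [1, 1.5]]


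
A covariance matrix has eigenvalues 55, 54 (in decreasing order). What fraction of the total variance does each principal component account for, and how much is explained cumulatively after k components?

Step 1 — total variance = trace(Sigma) = Σ λ_i = 55 + 54 = 109.

Step 2 — fraction explained by component i = λ_i / Σ λ:
  PC1: 55/109 = 0.5046
  PC2: 54/109 = 0.4954

Step 3 — cumulative fraction after k components = (λ_1 + ... + λ_k) / Σ λ:
  k = 1: 55/109 = 0.5046
  k = 2: (55 + 54)/109 = 109/109 = 1

Summary (fraction, with percent):

explained: PC1 0.5046 (50.46%), PC2 0.4954 (49.54%);  cumulative: 0.5046, 1


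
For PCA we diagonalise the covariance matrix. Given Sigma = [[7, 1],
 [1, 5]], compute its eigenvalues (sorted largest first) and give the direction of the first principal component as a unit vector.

Step 1 — characteristic polynomial of 2×2 Sigma:
  det(Sigma - λI) = λ² - trace · λ + det = 0.
  trace = 7 + 5 = 12, det = 7·5 - (1)² = 34.
Step 2 — discriminant:
  Δ = trace² - 4·det = 144 - 136 = 8.
Step 3 — eigenvalues:
  λ = (trace ± √Δ)/2 = (12 ± 2.8284)/2,
  λ_1 = 7.4142,  λ_2 = 4.5858.

Step 4 — unit eigenvector for λ_1: solve (Sigma - λ_1 I)v = 0. First row:
  (7 - 7.4142)·v_x + (1)·v_y = 0, i.e. (-0.4142)·v_x + (1)·v_y = 0,
  so v ∝ (b, λ_1 - a) = (1, 0.4142) = u.
  ||u|| = √((1)² + (0.4142)²) = √(1.1716) ≈ 1.0824,
  v_1 = u/||u|| ≈ (0.9239, 0.3827) (||v_1|| = 1).

λ_1 = 7.4142,  λ_2 = 4.5858;  v_1 ≈ (0.9239, 0.3827)


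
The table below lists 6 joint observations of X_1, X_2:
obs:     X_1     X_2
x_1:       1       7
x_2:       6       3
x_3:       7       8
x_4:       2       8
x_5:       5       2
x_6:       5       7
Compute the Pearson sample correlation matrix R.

Step 1 — column means:
  mean(X_1) = (1 + 6 + 7 + 2 + 5 + 5) / 6 = 26/6 = 4.3333
  mean(X_2) = (7 + 3 + 8 + 8 + 2 + 7) / 6 = 35/6 = 5.8333

Step 2 — sample variances and covariances s[i,j] = (1/(n-1)) · Σ_k (x_{k,i} - mean_i) · (x_{k,j} - mean_j), with n-1 = 5:
  s[X_1,X_1] = ((-3.3333)·(-3.3333) + (1.6667)·(1.6667) + (2.6667)·(2.6667) + (-2.3333)·(-2.3333) + (0.6667)·(0.6667) + (0.6667)·(0.6667)) / 5 = 27.3333/5 = 5.4667
  s[X_1,X_2] = ((-3.3333)·(1.1667) + (1.6667)·(-2.8333) + (2.6667)·(2.1667) + (-2.3333)·(2.1667) + (0.6667)·(-3.8333) + (0.6667)·(1.1667)) / 5 = -9.6667/5 = -1.9333
  s[X_2,X_2] = ((1.1667)·(1.1667) + (-2.8333)·(-2.8333) + (2.1667)·(2.1667) + (2.1667)·(2.1667) + (-3.8333)·(-3.8333) + (1.1667)·(1.1667)) / 5 = 34.8333/5 = 6.9667
  Sample standard deviations s_i = √(s[i,i]):
  s(X_1) = √(5.4667) = 2.3381
  s(X_2) = √(6.9667) = 2.6394

Step 3 — r_{ij} = s_{ij} / (s_i · s_j):
  r[X_1,X_1] = 1 (diagonal).
  r[X_1,X_2] = -1.9333 / (2.3381 · 2.6394) = -1.9333 / 6.1713 = -0.3133
  r[X_2,X_2] = 1 (diagonal).

R is symmetric with unit diagonal. Assembling:

R = [[1, -0.3133],
 [-0.3133, 1]]


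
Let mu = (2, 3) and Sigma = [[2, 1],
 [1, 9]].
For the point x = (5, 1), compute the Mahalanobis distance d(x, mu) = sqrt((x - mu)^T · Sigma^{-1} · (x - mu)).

Step 1 — centre the observation: (x - mu) = (3, -2).

Step 2 — invert Sigma. det(Sigma) = 2·9 - (1)² = 17.
  Sigma^{-1} = (1/det) · [[d, -b], [-b, a]] = [[0.5294, -0.0588],
 [-0.0588, 0.1176]].

Step 3 — form the quadratic (x - mu)^T · Sigma^{-1} · (x - mu):
  Sigma^{-1} · (x - mu) = (1.7059, -0.4118).
  (x - mu)^T · [Sigma^{-1} · (x - mu)] = (3)·(1.7059) + (-2)·(-0.4118) = 5.9412.

Step 4 — take square root: d = √(5.9412) ≈ 2.4375.

d(x, mu) = √(5.9412) ≈ 2.4375


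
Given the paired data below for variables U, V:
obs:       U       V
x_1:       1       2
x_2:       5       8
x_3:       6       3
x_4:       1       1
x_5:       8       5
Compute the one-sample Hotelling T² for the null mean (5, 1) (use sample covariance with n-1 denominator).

Step 1 — sample mean vector:
  mean(U) = (1 + 5 + 6 + 1 + 8) / 5 = 21/5 = 4.2
  mean(V) = (2 + 8 + 3 + 1 + 5) / 5 = 19/5 = 3.8
  x̄ = (4.2, 3.8),  deviation x̄ - mu_0 = (4.2, 3.8) - (5, 1) = (-0.8, 2.8).

Step 2 — sample covariance matrix, S[i,j] = (1/(n-1)) · Σ_k (x_{k,i} - mean_i) · (x_{k,j} - mean_j), divisor n-1 = 4:
  S[U,U] = ((-3.2)·(-3.2) + (0.8)·(0.8) + (1.8)·(1.8) + (-3.2)·(-3.2) + (3.8)·(3.8)) / 4 = 38.8/4 = 9.7
  S[U,V] = ((-3.2)·(-1.8) + (0.8)·(4.2) + (1.8)·(-0.8) + (-3.2)·(-2.8) + (3.8)·(1.2)) / 4 = 21.2/4 = 5.3
  S[V,V] = ((-1.8)·(-1.8) + (4.2)·(4.2) + (-0.8)·(-0.8) + (-2.8)·(-2.8) + (1.2)·(1.2)) / 4 = 30.8/4 = 7.7
  S = [[9.7, 5.3],
 [5.3, 7.7]].

Step 3 — invert S. det(S) = 9.7·7.7 - (5.3)² = 46.6.
  S^{-1} = (1/det) · [[d, -b], [-b, a]] = [[0.1652, -0.1137],
 [-0.1137, 0.2082]].

Step 4 — quadratic form (x̄ - mu_0)^T · S^{-1} · (x̄ - mu_0):
  S^{-1} · (x̄ - mu_0) = (-0.4506, 0.6738),
  (x̄ - mu_0)^T · [...] = (-0.8)·(-0.4506) + (2.8)·(0.6738) = 2.2472.

Step 5 — scale by n: T² = 5 · 2.2472 = 11.2361.

T² ≈ 11.2361


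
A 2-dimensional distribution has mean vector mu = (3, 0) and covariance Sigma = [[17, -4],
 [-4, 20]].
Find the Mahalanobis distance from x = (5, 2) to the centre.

Step 1 — centre the observation: (x - mu) = (2, 2).

Step 2 — invert Sigma. det(Sigma) = 17·20 - (-4)² = 324.
  Sigma^{-1} = (1/det) · [[d, -b], [-b, a]] = [[0.0617, 0.0123],
 [0.0123, 0.0525]].

Step 3 — form the quadratic (x - mu)^T · Sigma^{-1} · (x - mu):
  Sigma^{-1} · (x - mu) = (0.1481, 0.1296).
  (x - mu)^T · [Sigma^{-1} · (x - mu)] = (2)·(0.1481) + (2)·(0.1296) = 0.5556.

Step 4 — take square root: d = √(0.5556) ≈ 0.7454.

d(x, mu) = √(0.5556) ≈ 0.7454


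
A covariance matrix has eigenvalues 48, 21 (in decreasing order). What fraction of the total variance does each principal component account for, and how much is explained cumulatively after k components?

Step 1 — total variance = trace(Sigma) = Σ λ_i = 48 + 21 = 69.

Step 2 — fraction explained by component i = λ_i / Σ λ:
  PC1: 48/69 = 0.6957
  PC2: 21/69 = 0.3043

Step 3 — cumulative fraction after k components = (λ_1 + ... + λ_k) / Σ λ:
  k = 1: 48/69 = 0.6957
  k = 2: (48 + 21)/69 = 69/69 = 1

Summary (fraction, with percent):

explained: PC1 0.6957 (69.57%), PC2 0.3043 (30.43%);  cumulative: 0.6957, 1


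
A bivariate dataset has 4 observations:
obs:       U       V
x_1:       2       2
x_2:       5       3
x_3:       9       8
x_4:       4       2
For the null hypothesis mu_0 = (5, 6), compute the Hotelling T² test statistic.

Step 1 — sample mean vector:
  mean(U) = (2 + 5 + 9 + 4) / 4 = 20/4 = 5
  mean(V) = (2 + 3 + 8 + 2) / 4 = 15/4 = 3.75
  x̄ = (5, 3.75),  deviation x̄ - mu_0 = (5, 3.75) - (5, 6) = (0, -2.25).

Step 2 — sample covariance matrix, S[i,j] = (1/(n-1)) · Σ_k (x_{k,i} - mean_i) · (x_{k,j} - mean_j), divisor n-1 = 3:
  S[U,U] = ((-3)·(-3) + (0)·(0) + (4)·(4) + (-1)·(-1)) / 3 = 26/3 = 8.6667
  S[U,V] = ((-3)·(-1.75) + (0)·(-0.75) + (4)·(4.25) + (-1)·(-1.75)) / 3 = 24/3 = 8
  S[V,V] = ((-1.75)·(-1.75) + (-0.75)·(-0.75) + (4.25)·(4.25) + (-1.75)·(-1.75)) / 3 = 24.75/3 = 8.25
  S = [[8.6667, 8],
 [8, 8.25]].

Step 3 — invert S. det(S) = 8.6667·8.25 - (8)² = 7.5.
  S^{-1} = (1/det) · [[d, -b], [-b, a]] = [[1.1, -1.0667],
 [-1.0667, 1.1556]].

Step 4 — quadratic form (x̄ - mu_0)^T · S^{-1} · (x̄ - mu_0):
  S^{-1} · (x̄ - mu_0) = (2.4, -2.6),
  (x̄ - mu_0)^T · [...] = (0)·(2.4) + (-2.25)·(-2.6) = 5.85.

Step 5 — scale by n: T² = 4 · 5.85 = 23.4.

T² ≈ 23.4


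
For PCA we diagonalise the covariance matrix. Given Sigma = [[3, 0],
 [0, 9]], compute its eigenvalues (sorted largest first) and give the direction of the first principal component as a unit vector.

Step 1 — characteristic polynomial of 2×2 Sigma:
  det(Sigma - λI) = λ² - trace · λ + det = 0.
  trace = 3 + 9 = 12, det = 3·9 - (0)² = 27.
Step 2 — discriminant:
  Δ = trace² - 4·det = 144 - 108 = 36.
Step 3 — eigenvalues:
  λ = (trace ± √Δ)/2 = (12 ± 6)/2,
  λ_1 = 9,  λ_2 = 3.

Step 4 — unit eigenvector for λ_1: Sigma is diagonal, so its eigenvectors are the coordinate axes. λ_1 = 9 is the diagonal entry on the second coordinate axis, hence
  v_1 = (0, 1) (||v_1|| = 1).

λ_1 = 9,  λ_2 = 3;  v_1 ≈ (0, 1)


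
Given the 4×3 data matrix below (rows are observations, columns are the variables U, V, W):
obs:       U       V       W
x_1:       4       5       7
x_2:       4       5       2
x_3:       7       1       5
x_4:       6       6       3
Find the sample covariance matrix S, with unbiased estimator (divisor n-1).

Step 1 — column means:
  mean(U) = (4 + 4 + 7 + 6) / 4 = 21/4 = 5.25
  mean(V) = (5 + 5 + 1 + 6) / 4 = 17/4 = 4.25
  mean(W) = (7 + 2 + 5 + 3) / 4 = 17/4 = 4.25

Step 2 — sample covariance S[i,j] = (1/(n-1)) · Σ_k (x_{k,i} - mean_i) · (x_{k,j} - mean_j), with n-1 = 3.
  S[U,U] = ((-1.25)·(-1.25) + (-1.25)·(-1.25) + (1.75)·(1.75) + (0.75)·(0.75)) / 3 = 6.75/3 = 2.25
  S[U,V] = ((-1.25)·(0.75) + (-1.25)·(0.75) + (1.75)·(-3.25) + (0.75)·(1.75)) / 3 = -6.25/3 = -2.0833
  S[U,W] = ((-1.25)·(2.75) + (-1.25)·(-2.25) + (1.75)·(0.75) + (0.75)·(-1.25)) / 3 = -0.25/3 = -0.0833
  S[V,V] = ((0.75)·(0.75) + (0.75)·(0.75) + (-3.25)·(-3.25) + (1.75)·(1.75)) / 3 = 14.75/3 = 4.9167
  S[V,W] = ((0.75)·(2.75) + (0.75)·(-2.25) + (-3.25)·(0.75) + (1.75)·(-1.25)) / 3 = -4.25/3 = -1.4167
  S[W,W] = ((2.75)·(2.75) + (-2.25)·(-2.25) + (0.75)·(0.75) + (-1.25)·(-1.25)) / 3 = 14.75/3 = 4.9167

S is symmetric (S[j,i] = S[i,j]). Assembling:

S = [[2.25, -2.0833, -0.0833],
 [-2.0833, 4.9167, -1.4167],
 [-0.0833, -1.4167, 4.9167]]


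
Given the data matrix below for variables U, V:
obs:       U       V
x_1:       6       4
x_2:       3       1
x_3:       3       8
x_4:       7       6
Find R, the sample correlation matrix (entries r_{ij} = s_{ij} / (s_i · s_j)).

Step 1 — column means:
  mean(U) = (6 + 3 + 3 + 7) / 4 = 19/4 = 4.75
  mean(V) = (4 + 1 + 8 + 6) / 4 = 19/4 = 4.75

Step 2 — sample variances and covariances s[i,j] = (1/(n-1)) · Σ_k (x_{k,i} - mean_i) · (x_{k,j} - mean_j), with n-1 = 3:
  s[U,U] = ((1.25)·(1.25) + (-1.75)·(-1.75) + (-1.75)·(-1.75) + (2.25)·(2.25)) / 3 = 12.75/3 = 4.25
  s[U,V] = ((1.25)·(-0.75) + (-1.75)·(-3.75) + (-1.75)·(3.25) + (2.25)·(1.25)) / 3 = 2.75/3 = 0.9167
  s[V,V] = ((-0.75)·(-0.75) + (-3.75)·(-3.75) + (3.25)·(3.25) + (1.25)·(1.25)) / 3 = 26.75/3 = 8.9167
  Sample standard deviations s_i = √(s[i,i]):
  s(U) = √(4.25) = 2.0616
  s(V) = √(8.9167) = 2.9861

Step 3 — r_{ij} = s_{ij} / (s_i · s_j):
  r[U,U] = 1 (diagonal).
  r[U,V] = 0.9167 / (2.0616 · 2.9861) = 0.9167 / 6.156 = 0.1489
  r[V,V] = 1 (diagonal).

R is symmetric with unit diagonal. Assembling:

R = [[1, 0.1489],
 [0.1489, 1]]


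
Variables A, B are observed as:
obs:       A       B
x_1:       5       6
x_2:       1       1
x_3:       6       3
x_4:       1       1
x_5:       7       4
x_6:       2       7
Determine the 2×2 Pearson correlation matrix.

Step 1 — column means:
  mean(A) = (5 + 1 + 6 + 1 + 7 + 2) / 6 = 22/6 = 3.6667
  mean(B) = (6 + 1 + 3 + 1 + 4 + 7) / 6 = 22/6 = 3.6667

Step 2 — sample variances and covariances s[i,j] = (1/(n-1)) · Σ_k (x_{k,i} - mean_i) · (x_{k,j} - mean_j), with n-1 = 5:
  s[A,A] = ((1.3333)·(1.3333) + (-2.6667)·(-2.6667) + (2.3333)·(2.3333) + (-2.6667)·(-2.6667) + (3.3333)·(3.3333) + (-1.6667)·(-1.6667)) / 5 = 35.3333/5 = 7.0667
  s[A,B] = ((1.3333)·(2.3333) + (-2.6667)·(-2.6667) + (2.3333)·(-0.6667) + (-2.6667)·(-2.6667) + (3.3333)·(0.3333) + (-1.6667)·(3.3333)) / 5 = 11.3333/5 = 2.2667
  s[B,B] = ((2.3333)·(2.3333) + (-2.6667)·(-2.6667) + (-0.6667)·(-0.6667) + (-2.6667)·(-2.6667) + (0.3333)·(0.3333) + (3.3333)·(3.3333)) / 5 = 31.3333/5 = 6.2667
  Sample standard deviations s_i = √(s[i,i]):
  s(A) = √(7.0667) = 2.6583
  s(B) = √(6.2667) = 2.5033

Step 3 — r_{ij} = s_{ij} / (s_i · s_j):
  r[A,A] = 1 (diagonal).
  r[A,B] = 2.2667 / (2.6583 · 2.5033) = 2.2667 / 6.6547 = 0.3406
  r[B,B] = 1 (diagonal).

R is symmetric with unit diagonal. Assembling:

R = [[1, 0.3406],
 [0.3406, 1]]


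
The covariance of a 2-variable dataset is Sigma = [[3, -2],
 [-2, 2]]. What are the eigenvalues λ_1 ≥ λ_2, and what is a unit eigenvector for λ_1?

Step 1 — characteristic polynomial of 2×2 Sigma:
  det(Sigma - λI) = λ² - trace · λ + det = 0.
  trace = 3 + 2 = 5, det = 3·2 - (-2)² = 2.
Step 2 — discriminant:
  Δ = trace² - 4·det = 25 - 8 = 17.
Step 3 — eigenvalues:
  λ = (trace ± √Δ)/2 = (5 ± 4.1231)/2,
  λ_1 = 4.5616,  λ_2 = 0.4384.

Step 4 — unit eigenvector for λ_1: solve (Sigma - λ_1 I)v = 0. First row:
  (3 - 4.5616)·v_x + (-2)·v_y = 0, i.e. (-1.5616)·v_x + (-2)·v_y = 0,
  so v ∝ (b, λ_1 - a) = (-2, 1.5616); multiply by -1 so the first entry is positive: u = (2, -1.5616).
  ||u|| = √((2)² + (-1.5616)²) = √(6.4384) ≈ 2.5374,
  v_1 = u/||u|| ≈ (0.7882, -0.6154) (||v_1|| = 1).

λ_1 = 4.5616,  λ_2 = 0.4384;  v_1 ≈ (0.7882, -0.6154)


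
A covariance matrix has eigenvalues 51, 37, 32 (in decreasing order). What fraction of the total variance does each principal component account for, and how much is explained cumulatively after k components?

Step 1 — total variance = trace(Sigma) = Σ λ_i = 51 + 37 + 32 = 120.

Step 2 — fraction explained by component i = λ_i / Σ λ:
  PC1: 51/120 = 0.425
  PC2: 37/120 = 0.3083
  PC3: 32/120 = 0.2667

Step 3 — cumulative fraction after k components = (λ_1 + ... + λ_k) / Σ λ:
  k = 1: 51/120 = 0.425
  k = 2: (51 + 37)/120 = 88/120 = 0.7333
  k = 3: (51 + 37 + 32)/120 = 120/120 = 1

Summary (fraction, with percent):

explained: PC1 0.425 (42.5%), PC2 0.3083 (30.83%), PC3 0.2667 (26.67%);  cumulative: 0.425, 0.7333, 1


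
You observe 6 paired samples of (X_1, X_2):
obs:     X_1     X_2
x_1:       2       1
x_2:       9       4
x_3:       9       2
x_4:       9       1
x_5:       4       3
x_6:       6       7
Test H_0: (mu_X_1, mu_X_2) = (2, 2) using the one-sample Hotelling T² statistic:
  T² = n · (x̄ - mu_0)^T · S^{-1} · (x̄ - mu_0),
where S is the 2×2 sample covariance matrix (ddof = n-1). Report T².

Step 1 — sample mean vector:
  mean(X_1) = (2 + 9 + 9 + 9 + 4 + 6) / 6 = 39/6 = 6.5
  mean(X_2) = (1 + 4 + 2 + 1 + 3 + 7) / 6 = 18/6 = 3
  x̄ = (6.5, 3),  deviation x̄ - mu_0 = (6.5, 3) - (2, 2) = (4.5, 1).

Step 2 — sample covariance matrix, S[i,j] = (1/(n-1)) · Σ_k (x_{k,i} - mean_i) · (x_{k,j} - mean_j), divisor n-1 = 5:
  S[X_1,X_1] = ((-4.5)·(-4.5) + (2.5)·(2.5) + (2.5)·(2.5) + (2.5)·(2.5) + (-2.5)·(-2.5) + (-0.5)·(-0.5)) / 5 = 45.5/5 = 9.1
  S[X_1,X_2] = ((-4.5)·(-2) + (2.5)·(1) + (2.5)·(-1) + (2.5)·(-2) + (-2.5)·(0) + (-0.5)·(4)) / 5 = 2/5 = 0.4
  S[X_2,X_2] = ((-2)·(-2) + (1)·(1) + (-1)·(-1) + (-2)·(-2) + (0)·(0) + (4)·(4)) / 5 = 26/5 = 5.2
  S = [[9.1, 0.4],
 [0.4, 5.2]].

Step 3 — invert S. det(S) = 9.1·5.2 - (0.4)² = 47.16.
  S^{-1} = (1/det) · [[d, -b], [-b, a]] = [[0.1103, -0.0085],
 [-0.0085, 0.193]].

Step 4 — quadratic form (x̄ - mu_0)^T · S^{-1} · (x̄ - mu_0):
  S^{-1} · (x̄ - mu_0) = (0.4877, 0.1548),
  (x̄ - mu_0)^T · [...] = (4.5)·(0.4877) + (1)·(0.1548) = 2.3494.

Step 5 — scale by n: T² = 6 · 2.3494 = 14.0967.

T² ≈ 14.0967


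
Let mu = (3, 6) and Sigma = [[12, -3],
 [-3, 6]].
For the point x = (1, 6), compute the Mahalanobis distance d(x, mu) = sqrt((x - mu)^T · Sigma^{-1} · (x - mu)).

Step 1 — centre the observation: (x - mu) = (-2, 0).

Step 2 — invert Sigma. det(Sigma) = 12·6 - (-3)² = 63.
  Sigma^{-1} = (1/det) · [[d, -b], [-b, a]] = [[0.0952, 0.0476],
 [0.0476, 0.1905]].

Step 3 — form the quadratic (x - mu)^T · Sigma^{-1} · (x - mu):
  Sigma^{-1} · (x - mu) = (-0.1905, -0.0952).
  (x - mu)^T · [Sigma^{-1} · (x - mu)] = (-2)·(-0.1905) + (0)·(-0.0952) = 0.381.

Step 4 — take square root: d = √(0.381) ≈ 0.6172.

d(x, mu) = √(0.381) ≈ 0.6172


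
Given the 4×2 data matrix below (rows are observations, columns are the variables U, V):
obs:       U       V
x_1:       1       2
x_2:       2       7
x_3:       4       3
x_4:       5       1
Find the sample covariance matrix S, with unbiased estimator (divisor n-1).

Step 1 — column means:
  mean(U) = (1 + 2 + 4 + 5) / 4 = 12/4 = 3
  mean(V) = (2 + 7 + 3 + 1) / 4 = 13/4 = 3.25

Step 2 — sample covariance S[i,j] = (1/(n-1)) · Σ_k (x_{k,i} - mean_i) · (x_{k,j} - mean_j), with n-1 = 3.
  S[U,U] = ((-2)·(-2) + (-1)·(-1) + (1)·(1) + (2)·(2)) / 3 = 10/3 = 3.3333
  S[U,V] = ((-2)·(-1.25) + (-1)·(3.75) + (1)·(-0.25) + (2)·(-2.25)) / 3 = -6/3 = -2
  S[V,V] = ((-1.25)·(-1.25) + (3.75)·(3.75) + (-0.25)·(-0.25) + (-2.25)·(-2.25)) / 3 = 20.75/3 = 6.9167

S is symmetric (S[j,i] = S[i,j]). Assembling:

S = [[3.3333, -2],
 [-2, 6.9167]]


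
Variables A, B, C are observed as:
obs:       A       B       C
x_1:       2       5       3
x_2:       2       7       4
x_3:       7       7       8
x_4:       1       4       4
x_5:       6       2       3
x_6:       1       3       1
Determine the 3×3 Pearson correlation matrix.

Step 1 — column means:
  mean(A) = (2 + 2 + 7 + 1 + 6 + 1) / 6 = 19/6 = 3.1667
  mean(B) = (5 + 7 + 7 + 4 + 2 + 3) / 6 = 28/6 = 4.6667
  mean(C) = (3 + 4 + 8 + 4 + 3 + 1) / 6 = 23/6 = 3.8333

Step 2 — sample variances and covariances s[i,j] = (1/(n-1)) · Σ_k (x_{k,i} - mean_i) · (x_{k,j} - mean_j), with n-1 = 5:
  s[A,A] = ((-1.1667)·(-1.1667) + (-1.1667)·(-1.1667) + (3.8333)·(3.8333) + (-2.1667)·(-2.1667) + (2.8333)·(2.8333) + (-2.1667)·(-2.1667)) / 5 = 34.8333/5 = 6.9667
  s[A,B] = ((-1.1667)·(0.3333) + (-1.1667)·(2.3333) + (3.8333)·(2.3333) + (-2.1667)·(-0.6667) + (2.8333)·(-2.6667) + (-2.1667)·(-1.6667)) / 5 = 3.3333/5 = 0.6667
  s[A,C] = ((-1.1667)·(-0.8333) + (-1.1667)·(0.1667) + (3.8333)·(4.1667) + (-2.1667)·(0.1667) + (2.8333)·(-0.8333) + (-2.1667)·(-2.8333)) / 5 = 20.1667/5 = 4.0333
  s[B,B] = ((0.3333)·(0.3333) + (2.3333)·(2.3333) + (2.3333)·(2.3333) + (-0.6667)·(-0.6667) + (-2.6667)·(-2.6667) + (-1.6667)·(-1.6667)) / 5 = 21.3333/5 = 4.2667
  s[B,C] = ((0.3333)·(-0.8333) + (2.3333)·(0.1667) + (2.3333)·(4.1667) + (-0.6667)·(0.1667) + (-2.6667)·(-0.8333) + (-1.6667)·(-2.8333)) / 5 = 16.6667/5 = 3.3333
  s[C,C] = ((-0.8333)·(-0.8333) + (0.1667)·(0.1667) + (4.1667)·(4.1667) + (0.1667)·(0.1667) + (-0.8333)·(-0.8333) + (-2.8333)·(-2.8333)) / 5 = 26.8333/5 = 5.3667
  Sample standard deviations s_i = √(s[i,i]):
  s(A) = √(6.9667) = 2.6394
  s(B) = √(4.2667) = 2.0656
  s(C) = √(5.3667) = 2.3166

Step 3 — r_{ij} = s_{ij} / (s_i · s_j):
  r[A,A] = 1 (diagonal).
  r[A,B] = 0.6667 / (2.6394 · 2.0656) = 0.6667 / 5.452 = 0.1223
  r[A,C] = 4.0333 / (2.6394 · 2.3166) = 4.0333 / 6.1146 = 0.6596
  r[B,B] = 1 (diagonal).
  r[B,C] = 3.3333 / (2.0656 · 2.3166) = 3.3333 / 4.7852 = 0.6966
  r[C,C] = 1 (diagonal).

R is symmetric with unit diagonal. Assembling:

R = [[1, 0.1223, 0.6596],
 [0.1223, 1, 0.6966],
 [0.6596, 0.6966, 1]]


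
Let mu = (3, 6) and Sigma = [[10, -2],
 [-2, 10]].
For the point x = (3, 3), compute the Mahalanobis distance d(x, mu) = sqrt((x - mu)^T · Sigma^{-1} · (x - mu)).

Step 1 — centre the observation: (x - mu) = (0, -3).

Step 2 — invert Sigma. det(Sigma) = 10·10 - (-2)² = 96.
  Sigma^{-1} = (1/det) · [[d, -b], [-b, a]] = [[0.1042, 0.0208],
 [0.0208, 0.1042]].

Step 3 — form the quadratic (x - mu)^T · Sigma^{-1} · (x - mu):
  Sigma^{-1} · (x - mu) = (-0.0625, -0.3125).
  (x - mu)^T · [Sigma^{-1} · (x - mu)] = (0)·(-0.0625) + (-3)·(-0.3125) = 0.9375.

Step 4 — take square root: d = √(0.9375) ≈ 0.9682.

d(x, mu) = √(0.9375) ≈ 0.9682


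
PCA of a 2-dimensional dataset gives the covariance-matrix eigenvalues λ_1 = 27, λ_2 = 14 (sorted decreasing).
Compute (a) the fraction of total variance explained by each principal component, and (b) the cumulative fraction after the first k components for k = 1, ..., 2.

Step 1 — total variance = trace(Sigma) = Σ λ_i = 27 + 14 = 41.

Step 2 — fraction explained by component i = λ_i / Σ λ:
  PC1: 27/41 = 0.6585
  PC2: 14/41 = 0.3415

Step 3 — cumulative fraction after k components = (λ_1 + ... + λ_k) / Σ λ:
  k = 1: 27/41 = 0.6585
  k = 2: (27 + 14)/41 = 41/41 = 1

Summary (fraction, with percent):

explained: PC1 0.6585 (65.85%), PC2 0.3415 (34.15%);  cumulative: 0.6585, 1


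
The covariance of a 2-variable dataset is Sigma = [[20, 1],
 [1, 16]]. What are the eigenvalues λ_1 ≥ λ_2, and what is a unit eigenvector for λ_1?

Step 1 — characteristic polynomial of 2×2 Sigma:
  det(Sigma - λI) = λ² - trace · λ + det = 0.
  trace = 20 + 16 = 36, det = 20·16 - (1)² = 319.
Step 2 — discriminant:
  Δ = trace² - 4·det = 1296 - 1276 = 20.
Step 3 — eigenvalues:
  λ = (trace ± √Δ)/2 = (36 ± 4.4721)/2,
  λ_1 = 20.2361,  λ_2 = 15.7639.

Step 4 — unit eigenvector for λ_1: solve (Sigma - λ_1 I)v = 0. First row:
  (20 - 20.2361)·v_x + (1)·v_y = 0, i.e. (-0.2361)·v_x + (1)·v_y = 0,
  so v ∝ (b, λ_1 - a) = (1, 0.2361) = u.
  ||u|| = √((1)² + (0.2361)²) = √(1.0557) ≈ 1.0275,
  v_1 = u/||u|| ≈ (0.9732, 0.2298) (||v_1|| = 1).

λ_1 = 20.2361,  λ_2 = 15.7639;  v_1 ≈ (0.9732, 0.2298)


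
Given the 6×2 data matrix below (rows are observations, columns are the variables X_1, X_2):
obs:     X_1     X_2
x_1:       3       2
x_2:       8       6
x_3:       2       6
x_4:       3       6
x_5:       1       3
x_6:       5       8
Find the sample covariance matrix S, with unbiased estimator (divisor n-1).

Step 1 — column means:
  mean(X_1) = (3 + 8 + 2 + 3 + 1 + 5) / 6 = 22/6 = 3.6667
  mean(X_2) = (2 + 6 + 6 + 6 + 3 + 8) / 6 = 31/6 = 5.1667

Step 2 — sample covariance S[i,j] = (1/(n-1)) · Σ_k (x_{k,i} - mean_i) · (x_{k,j} - mean_j), with n-1 = 5.
  S[X_1,X_1] = ((-0.6667)·(-0.6667) + (4.3333)·(4.3333) + (-1.6667)·(-1.6667) + (-0.6667)·(-0.6667) + (-2.6667)·(-2.6667) + (1.3333)·(1.3333)) / 5 = 31.3333/5 = 6.2667
  S[X_1,X_2] = ((-0.6667)·(-3.1667) + (4.3333)·(0.8333) + (-1.6667)·(0.8333) + (-0.6667)·(0.8333) + (-2.6667)·(-2.1667) + (1.3333)·(2.8333)) / 5 = 13.3333/5 = 2.6667
  S[X_2,X_2] = ((-3.1667)·(-3.1667) + (0.8333)·(0.8333) + (0.8333)·(0.8333) + (0.8333)·(0.8333) + (-2.1667)·(-2.1667) + (2.8333)·(2.8333)) / 5 = 24.8333/5 = 4.9667

S is symmetric (S[j,i] = S[i,j]). Assembling:

S = [[6.2667, 2.6667],
 [2.6667, 4.9667]]


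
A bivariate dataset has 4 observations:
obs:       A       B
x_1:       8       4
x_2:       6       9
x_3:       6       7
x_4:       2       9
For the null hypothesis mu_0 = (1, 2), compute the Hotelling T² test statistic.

Step 1 — sample mean vector:
  mean(A) = (8 + 6 + 6 + 2) / 4 = 22/4 = 5.5
  mean(B) = (4 + 9 + 7 + 9) / 4 = 29/4 = 7.25
  x̄ = (5.5, 7.25),  deviation x̄ - mu_0 = (5.5, 7.25) - (1, 2) = (4.5, 5.25).

Step 2 — sample covariance matrix, S[i,j] = (1/(n-1)) · Σ_k (x_{k,i} - mean_i) · (x_{k,j} - mean_j), divisor n-1 = 3:
  S[A,A] = ((2.5)·(2.5) + (0.5)·(0.5) + (0.5)·(0.5) + (-3.5)·(-3.5)) / 3 = 19/3 = 6.3333
  S[A,B] = ((2.5)·(-3.25) + (0.5)·(1.75) + (0.5)·(-0.25) + (-3.5)·(1.75)) / 3 = -13.5/3 = -4.5
  S[B,B] = ((-3.25)·(-3.25) + (1.75)·(1.75) + (-0.25)·(-0.25) + (1.75)·(1.75)) / 3 = 16.75/3 = 5.5833
  S = [[6.3333, -4.5],
 [-4.5, 5.5833]].

Step 3 — invert S. det(S) = 6.3333·5.5833 - (-4.5)² = 15.1111.
  S^{-1} = (1/det) · [[d, -b], [-b, a]] = [[0.3695, 0.2978],
 [0.2978, 0.4191]].

Step 4 — quadratic form (x̄ - mu_0)^T · S^{-1} · (x̄ - mu_0):
  S^{-1} · (x̄ - mu_0) = (3.2261, 3.5404),
  (x̄ - mu_0)^T · [...] = (4.5)·(3.2261) + (5.25)·(3.5404) = 33.1048.

Step 5 — scale by n: T² = 4 · 33.1048 = 132.4191.

T² ≈ 132.4191


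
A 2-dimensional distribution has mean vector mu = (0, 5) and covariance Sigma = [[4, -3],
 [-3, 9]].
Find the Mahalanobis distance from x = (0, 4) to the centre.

Step 1 — centre the observation: (x - mu) = (0, -1).

Step 2 — invert Sigma. det(Sigma) = 4·9 - (-3)² = 27.
  Sigma^{-1} = (1/det) · [[d, -b], [-b, a]] = [[0.3333, 0.1111],
 [0.1111, 0.1481]].

Step 3 — form the quadratic (x - mu)^T · Sigma^{-1} · (x - mu):
  Sigma^{-1} · (x - mu) = (-0.1111, -0.1481).
  (x - mu)^T · [Sigma^{-1} · (x - mu)] = (0)·(-0.1111) + (-1)·(-0.1481) = 0.1481.

Step 4 — take square root: d = √(0.1481) ≈ 0.3849.

d(x, mu) = √(0.1481) ≈ 0.3849


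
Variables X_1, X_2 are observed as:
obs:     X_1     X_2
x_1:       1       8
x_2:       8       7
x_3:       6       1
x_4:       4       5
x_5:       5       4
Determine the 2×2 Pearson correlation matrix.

Step 1 — column means:
  mean(X_1) = (1 + 8 + 6 + 4 + 5) / 5 = 24/5 = 4.8
  mean(X_2) = (8 + 7 + 1 + 5 + 4) / 5 = 25/5 = 5

Step 2 — sample variances and covariances s[i,j] = (1/(n-1)) · Σ_k (x_{k,i} - mean_i) · (x_{k,j} - mean_j), with n-1 = 4:
  s[X_1,X_1] = ((-3.8)·(-3.8) + (3.2)·(3.2) + (1.2)·(1.2) + (-0.8)·(-0.8) + (0.2)·(0.2)) / 4 = 26.8/4 = 6.7
  s[X_1,X_2] = ((-3.8)·(3) + (3.2)·(2) + (1.2)·(-4) + (-0.8)·(0) + (0.2)·(-1)) / 4 = -10/4 = -2.5
  s[X_2,X_2] = ((3)·(3) + (2)·(2) + (-4)·(-4) + (0)·(0) + (-1)·(-1)) / 4 = 30/4 = 7.5
  Sample standard deviations s_i = √(s[i,i]):
  s(X_1) = √(6.7) = 2.5884
  s(X_2) = √(7.5) = 2.7386

Step 3 — r_{ij} = s_{ij} / (s_i · s_j):
  r[X_1,X_1] = 1 (diagonal).
  r[X_1,X_2] = -2.5 / (2.5884 · 2.7386) = -2.5 / 7.0887 = -0.3527
  r[X_2,X_2] = 1 (diagonal).

R is symmetric with unit diagonal. Assembling:

R = [[1, -0.3527],
 [-0.3527, 1]]


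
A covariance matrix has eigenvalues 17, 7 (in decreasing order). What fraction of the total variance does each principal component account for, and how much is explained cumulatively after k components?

Step 1 — total variance = trace(Sigma) = Σ λ_i = 17 + 7 = 24.

Step 2 — fraction explained by component i = λ_i / Σ λ:
  PC1: 17/24 = 0.7083
  PC2: 7/24 = 0.2917

Step 3 — cumulative fraction after k components = (λ_1 + ... + λ_k) / Σ λ:
  k = 1: 17/24 = 0.7083
  k = 2: (17 + 7)/24 = 24/24 = 1

Summary (fraction, with percent):

explained: PC1 0.7083 (70.83%), PC2 0.2917 (29.17%);  cumulative: 0.7083, 1


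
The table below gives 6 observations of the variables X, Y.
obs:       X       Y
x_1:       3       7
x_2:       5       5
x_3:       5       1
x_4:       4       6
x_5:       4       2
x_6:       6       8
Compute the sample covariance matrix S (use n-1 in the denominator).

Step 1 — column means:
  mean(X) = (3 + 5 + 5 + 4 + 4 + 6) / 6 = 27/6 = 4.5
  mean(Y) = (7 + 5 + 1 + 6 + 2 + 8) / 6 = 29/6 = 4.8333

Step 2 — sample covariance S[i,j] = (1/(n-1)) · Σ_k (x_{k,i} - mean_i) · (x_{k,j} - mean_j), with n-1 = 5.
  S[X,X] = ((-1.5)·(-1.5) + (0.5)·(0.5) + (0.5)·(0.5) + (-0.5)·(-0.5) + (-0.5)·(-0.5) + (1.5)·(1.5)) / 5 = 5.5/5 = 1.1
  S[X,Y] = ((-1.5)·(2.1667) + (0.5)·(0.1667) + (0.5)·(-3.8333) + (-0.5)·(1.1667) + (-0.5)·(-2.8333) + (1.5)·(3.1667)) / 5 = 0.5/5 = 0.1
  S[Y,Y] = ((2.1667)·(2.1667) + (0.1667)·(0.1667) + (-3.8333)·(-3.8333) + (1.1667)·(1.1667) + (-2.8333)·(-2.8333) + (3.1667)·(3.1667)) / 5 = 38.8333/5 = 7.7667

S is symmetric (S[j,i] = S[i,j]). Assembling:

S = [[1.1, 0.1],
 [0.1, 7.7667]]


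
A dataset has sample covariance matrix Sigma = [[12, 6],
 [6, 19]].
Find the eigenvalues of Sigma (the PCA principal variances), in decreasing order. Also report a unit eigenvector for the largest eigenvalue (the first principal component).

Step 1 — characteristic polynomial of 2×2 Sigma:
  det(Sigma - λI) = λ² - trace · λ + det = 0.
  trace = 12 + 19 = 31, det = 12·19 - (6)² = 192.
Step 2 — discriminant:
  Δ = trace² - 4·det = 961 - 768 = 193.
Step 3 — eigenvalues:
  λ = (trace ± √Δ)/2 = (31 ± 13.8924)/2,
  λ_1 = 22.4462,  λ_2 = 8.5538.

Step 4 — unit eigenvector for λ_1: solve (Sigma - λ_1 I)v = 0. First row:
  (12 - 22.4462)·v_x + (6)·v_y = 0, i.e. (-10.4462)·v_x + (6)·v_y = 0,
  so v ∝ (b, λ_1 - a) = (6, 10.4462) = u.
  ||u|| = √((6)² + (10.4462)²) = √(145.1236) ≈ 12.0467,
  v_1 = u/||u|| ≈ (0.4981, 0.8671) (||v_1|| = 1).

λ_1 = 22.4462,  λ_2 = 8.5538;  v_1 ≈ (0.4981, 0.8671)
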